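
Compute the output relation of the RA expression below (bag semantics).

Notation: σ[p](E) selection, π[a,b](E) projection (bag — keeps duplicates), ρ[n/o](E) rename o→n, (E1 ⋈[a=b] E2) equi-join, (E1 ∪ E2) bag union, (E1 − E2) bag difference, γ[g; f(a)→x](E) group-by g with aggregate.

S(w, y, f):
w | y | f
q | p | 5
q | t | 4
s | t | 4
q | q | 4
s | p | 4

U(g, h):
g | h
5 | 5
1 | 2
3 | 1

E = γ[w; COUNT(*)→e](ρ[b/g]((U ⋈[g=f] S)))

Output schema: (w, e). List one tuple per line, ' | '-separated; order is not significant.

Row counts bottom-up:
  U → 3
  S → 5
  (U ⋈[g=f] S) → 1
  ρ[b/g]((U ⋈[g=f] S)) → 1
  γ[w; COUNT(*)→e](ρ[b/g]((U ⋈[g=f] S))) → 1

== RESULT ==
w | e
q | 1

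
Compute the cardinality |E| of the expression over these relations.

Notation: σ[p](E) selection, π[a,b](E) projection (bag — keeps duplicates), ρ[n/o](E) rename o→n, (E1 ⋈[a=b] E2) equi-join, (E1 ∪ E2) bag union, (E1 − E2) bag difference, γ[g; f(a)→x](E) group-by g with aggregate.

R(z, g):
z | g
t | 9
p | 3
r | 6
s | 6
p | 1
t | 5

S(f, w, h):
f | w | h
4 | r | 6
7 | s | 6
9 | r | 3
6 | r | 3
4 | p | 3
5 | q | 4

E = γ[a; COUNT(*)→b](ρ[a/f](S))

Subexpression sizes:
  S → 6
  ρ[a/f](S) → 6
  γ[a; COUNT(*)→b](ρ[a/f](S)) → 5

|E| = 5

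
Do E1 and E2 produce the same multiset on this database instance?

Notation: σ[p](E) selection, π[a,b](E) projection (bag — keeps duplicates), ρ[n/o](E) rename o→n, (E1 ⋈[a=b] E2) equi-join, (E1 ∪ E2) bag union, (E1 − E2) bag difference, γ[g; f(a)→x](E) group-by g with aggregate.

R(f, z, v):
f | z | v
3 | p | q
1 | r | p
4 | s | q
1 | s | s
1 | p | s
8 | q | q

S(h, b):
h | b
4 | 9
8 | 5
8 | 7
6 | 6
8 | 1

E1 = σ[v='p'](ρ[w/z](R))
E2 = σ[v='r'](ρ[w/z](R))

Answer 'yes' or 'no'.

E1 subexpression sizes:
  R → 6
  ρ[w/z](R) → 6
  σ[v='p'](ρ[w/z](R)) → 1
E2 subexpression sizes:
  R → 6
  ρ[w/z](R) → 6
  σ[v='r'](ρ[w/z](R)) → 0

E1 result:
f | w | v
1 | r | p
E2 result:
f | w | v
(0 rows)
Witness: (1, 'r', 'p') appears 1× in E1 but 0× in E2.

no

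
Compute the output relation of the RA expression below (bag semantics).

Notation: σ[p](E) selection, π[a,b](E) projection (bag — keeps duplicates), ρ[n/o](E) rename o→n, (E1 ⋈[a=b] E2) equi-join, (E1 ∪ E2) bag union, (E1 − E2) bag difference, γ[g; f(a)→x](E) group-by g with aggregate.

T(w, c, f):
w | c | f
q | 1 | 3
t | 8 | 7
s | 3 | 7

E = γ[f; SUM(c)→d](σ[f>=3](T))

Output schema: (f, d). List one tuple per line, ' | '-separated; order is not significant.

Per-node cardinality:
  T → 3
  σ[f>=3](T) → 3
  γ[f; SUM(c)→d](σ[f>=3](T)) → 2

== RESULT ==
f | d
3 | 1
7 | 11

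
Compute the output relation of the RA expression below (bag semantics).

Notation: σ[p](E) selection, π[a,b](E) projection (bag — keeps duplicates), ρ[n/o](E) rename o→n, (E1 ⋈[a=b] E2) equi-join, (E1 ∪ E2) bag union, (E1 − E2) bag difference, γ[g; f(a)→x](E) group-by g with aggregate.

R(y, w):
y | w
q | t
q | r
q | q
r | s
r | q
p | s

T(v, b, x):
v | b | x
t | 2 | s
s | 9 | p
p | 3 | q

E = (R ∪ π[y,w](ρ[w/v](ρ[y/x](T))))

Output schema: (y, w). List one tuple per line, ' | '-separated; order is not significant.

Stepwise |·|:
  R → 6
  T → 3
  ρ[y/x](T) → 3
  ρ[w/v](ρ[y/x](T)) → 3
  π[y,w](ρ[w/v](ρ[y/x](T))) → 3
  (R ∪ π[y,w](ρ[w/v](ρ[y/x](T)))) → 9

== RESULT ==
y | w
p | s
p | s
q | p
q | q
q | r
q | t
r | q
r | s
s | t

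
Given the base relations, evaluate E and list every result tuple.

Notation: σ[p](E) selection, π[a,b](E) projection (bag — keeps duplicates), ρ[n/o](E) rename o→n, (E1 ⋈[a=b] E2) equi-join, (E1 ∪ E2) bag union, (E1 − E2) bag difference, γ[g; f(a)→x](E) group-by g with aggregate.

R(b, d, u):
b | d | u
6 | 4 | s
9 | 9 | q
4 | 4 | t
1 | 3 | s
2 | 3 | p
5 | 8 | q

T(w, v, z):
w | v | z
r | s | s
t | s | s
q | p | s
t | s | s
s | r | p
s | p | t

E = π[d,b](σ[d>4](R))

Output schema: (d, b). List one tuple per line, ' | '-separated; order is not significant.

Stepwise |·|:
  R → 6
  σ[d>4](R) → 2
  π[d,b](σ[d>4](R)) → 2

== RESULT ==
d | b
8 | 5
9 | 9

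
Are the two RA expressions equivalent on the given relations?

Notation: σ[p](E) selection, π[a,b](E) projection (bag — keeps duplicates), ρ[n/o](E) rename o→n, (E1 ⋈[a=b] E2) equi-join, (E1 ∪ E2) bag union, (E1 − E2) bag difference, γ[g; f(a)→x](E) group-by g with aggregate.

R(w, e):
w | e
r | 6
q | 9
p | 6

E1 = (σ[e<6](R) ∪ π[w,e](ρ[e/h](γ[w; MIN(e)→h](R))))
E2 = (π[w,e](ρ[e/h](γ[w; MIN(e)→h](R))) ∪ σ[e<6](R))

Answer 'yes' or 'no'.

E1 stepwise |·|:
  R → 3
  σ[e<6](R) → 0
  R → 3
  γ[w; MIN(e)→h](R) → 3
  ρ[e/h](γ[w; MIN(e)→h](R)) → 3
  π[w,e](ρ[e/h](γ[w; MIN(e)→h](R))) → 3
  (σ[e<6](R) ∪ π[w,e](ρ[e/h](γ[w; MIN(e)→h](R)))) → 3
E2 stepwise |·|:
  R → 3
  γ[w; MIN(e)→h](R) → 3
  ρ[e/h](γ[w; MIN(e)→h](R)) → 3
  π[w,e](ρ[e/h](γ[w; MIN(e)→h](R))) → 3
  R → 3
  σ[e<6](R) → 0
  (π[w,e](ρ[e/h](γ[w; MIN(e)→h](R))) ∪ σ[e<6](R)) → 3

E1 and E2 produce the same multiset:
w | e
p | 6
q | 9
r | 6

yes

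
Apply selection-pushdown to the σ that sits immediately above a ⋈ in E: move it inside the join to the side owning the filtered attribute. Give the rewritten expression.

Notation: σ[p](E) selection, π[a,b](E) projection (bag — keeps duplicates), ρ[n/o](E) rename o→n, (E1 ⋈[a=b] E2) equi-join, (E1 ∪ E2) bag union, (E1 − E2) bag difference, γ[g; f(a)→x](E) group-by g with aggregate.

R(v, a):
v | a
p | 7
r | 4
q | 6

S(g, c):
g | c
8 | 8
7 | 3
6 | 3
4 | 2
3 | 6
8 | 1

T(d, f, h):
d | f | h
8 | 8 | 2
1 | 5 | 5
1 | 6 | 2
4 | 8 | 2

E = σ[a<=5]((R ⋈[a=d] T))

σ filters on a, owned by the left side.
E' = (σ[a<=5](R) ⋈[a=d] T)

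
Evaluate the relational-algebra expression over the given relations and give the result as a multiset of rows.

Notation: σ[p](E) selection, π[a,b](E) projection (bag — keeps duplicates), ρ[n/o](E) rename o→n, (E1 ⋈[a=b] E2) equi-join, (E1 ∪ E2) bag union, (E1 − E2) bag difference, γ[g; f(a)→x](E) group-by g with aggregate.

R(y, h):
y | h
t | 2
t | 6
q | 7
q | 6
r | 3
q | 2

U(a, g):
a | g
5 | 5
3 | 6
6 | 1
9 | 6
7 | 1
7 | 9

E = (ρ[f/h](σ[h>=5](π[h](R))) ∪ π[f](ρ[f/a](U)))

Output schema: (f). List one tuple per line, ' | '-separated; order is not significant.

Row counts bottom-up:
  R → 6
  π[h](R) → 6
  σ[h>=5](π[h](R)) → 3
  ρ[f/h](σ[h>=5](π[h](R))) → 3
  U → 6
  ρ[f/a](U) → 6
  π[f](ρ[f/a](U)) → 6
  (ρ[f/h](σ[h>=5](π[h](R))) ∪ π[f](ρ[f/a](U))) → 9

== RESULT ==
f
3
5
6
6
6
7
7
7
9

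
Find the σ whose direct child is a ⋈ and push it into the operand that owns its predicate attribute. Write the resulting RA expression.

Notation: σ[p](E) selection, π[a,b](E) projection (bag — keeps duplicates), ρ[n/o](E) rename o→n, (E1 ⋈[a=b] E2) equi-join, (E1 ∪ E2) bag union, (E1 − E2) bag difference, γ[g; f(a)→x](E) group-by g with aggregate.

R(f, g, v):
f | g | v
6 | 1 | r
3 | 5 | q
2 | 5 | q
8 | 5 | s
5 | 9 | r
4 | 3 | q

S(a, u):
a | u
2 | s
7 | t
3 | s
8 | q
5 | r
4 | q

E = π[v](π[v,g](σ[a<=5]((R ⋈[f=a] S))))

σ filters on a, owned by the right side.
E' = π[v](π[v,g]((R ⋈[f=a] σ[a<=5](S))))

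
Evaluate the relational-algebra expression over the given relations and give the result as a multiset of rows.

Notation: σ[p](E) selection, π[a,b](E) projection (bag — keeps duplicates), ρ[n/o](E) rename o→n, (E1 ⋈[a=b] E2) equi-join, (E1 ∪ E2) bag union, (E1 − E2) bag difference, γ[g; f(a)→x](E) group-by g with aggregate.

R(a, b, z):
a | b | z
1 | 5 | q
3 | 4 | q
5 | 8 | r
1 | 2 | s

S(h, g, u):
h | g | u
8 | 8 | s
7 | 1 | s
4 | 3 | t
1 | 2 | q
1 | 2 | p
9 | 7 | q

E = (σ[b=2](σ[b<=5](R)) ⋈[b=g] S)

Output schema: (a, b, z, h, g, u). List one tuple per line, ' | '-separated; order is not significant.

Subexpression sizes:
  R → 4
  σ[b<=5](R) → 3
  σ[b=2](σ[b<=5](R)) → 1
  S → 6
  (σ[b=2](σ[b<=5](R)) ⋈[b=g] S) → 2

== RESULT ==
a | b | z | h | g | u
1 | 2 | s | 1 | 2 | p
1 | 2 | s | 1 | 2 | q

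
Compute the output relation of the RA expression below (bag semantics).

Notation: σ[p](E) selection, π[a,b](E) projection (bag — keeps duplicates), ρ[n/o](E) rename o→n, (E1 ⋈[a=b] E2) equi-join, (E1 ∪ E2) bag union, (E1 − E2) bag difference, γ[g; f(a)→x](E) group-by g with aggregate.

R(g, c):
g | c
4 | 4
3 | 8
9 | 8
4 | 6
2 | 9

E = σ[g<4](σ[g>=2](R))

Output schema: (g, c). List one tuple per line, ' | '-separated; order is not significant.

Row counts bottom-up:
  R → 5
  σ[g>=2](R) → 5
  σ[g<4](σ[g>=2](R)) → 2

== RESULT ==
g | c
2 | 9
3 | 8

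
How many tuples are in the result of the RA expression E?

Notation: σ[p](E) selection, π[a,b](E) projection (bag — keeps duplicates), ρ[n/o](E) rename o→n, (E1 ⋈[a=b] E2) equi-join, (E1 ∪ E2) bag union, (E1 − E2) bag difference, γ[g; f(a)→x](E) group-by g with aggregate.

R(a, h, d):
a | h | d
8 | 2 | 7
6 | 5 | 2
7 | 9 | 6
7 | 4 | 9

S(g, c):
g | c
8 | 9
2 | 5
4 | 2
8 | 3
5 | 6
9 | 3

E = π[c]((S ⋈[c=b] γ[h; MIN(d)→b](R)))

Per-node cardinality:
  S → 6
  R → 4
  γ[h; MIN(d)→b](R) → 4
  (S ⋈[c=b] γ[h; MIN(d)→b](R)) → 3
  π[c]((S ⋈[c=b] γ[h; MIN(d)→b](R))) → 3

|E| = 3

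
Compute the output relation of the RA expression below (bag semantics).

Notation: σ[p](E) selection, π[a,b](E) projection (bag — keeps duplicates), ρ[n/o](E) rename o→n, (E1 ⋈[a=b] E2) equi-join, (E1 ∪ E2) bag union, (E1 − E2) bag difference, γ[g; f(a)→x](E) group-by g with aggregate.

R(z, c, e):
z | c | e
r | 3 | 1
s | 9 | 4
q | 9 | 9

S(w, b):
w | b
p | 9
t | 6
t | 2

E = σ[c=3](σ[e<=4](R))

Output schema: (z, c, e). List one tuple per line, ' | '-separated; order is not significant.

Subexpression sizes:
  R → 3
  σ[e<=4](R) → 2
  σ[c=3](σ[e<=4](R)) → 1

== RESULT ==
z | c | e
r | 3 | 1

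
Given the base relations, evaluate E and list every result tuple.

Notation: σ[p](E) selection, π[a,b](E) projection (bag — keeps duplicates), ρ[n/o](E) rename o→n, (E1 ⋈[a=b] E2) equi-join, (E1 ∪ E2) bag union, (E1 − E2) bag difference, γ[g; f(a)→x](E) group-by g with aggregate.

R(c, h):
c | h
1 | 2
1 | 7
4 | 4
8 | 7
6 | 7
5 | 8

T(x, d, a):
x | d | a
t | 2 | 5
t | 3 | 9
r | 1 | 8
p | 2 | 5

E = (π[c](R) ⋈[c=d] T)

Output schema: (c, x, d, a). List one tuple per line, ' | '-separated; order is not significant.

Subexpression sizes:
  R → 6
  π[c](R) → 6
  T → 4
  (π[c](R) ⋈[c=d] T) → 2

== RESULT ==
c | x | d | a
1 | r | 1 | 8
1 | r | 1 | 8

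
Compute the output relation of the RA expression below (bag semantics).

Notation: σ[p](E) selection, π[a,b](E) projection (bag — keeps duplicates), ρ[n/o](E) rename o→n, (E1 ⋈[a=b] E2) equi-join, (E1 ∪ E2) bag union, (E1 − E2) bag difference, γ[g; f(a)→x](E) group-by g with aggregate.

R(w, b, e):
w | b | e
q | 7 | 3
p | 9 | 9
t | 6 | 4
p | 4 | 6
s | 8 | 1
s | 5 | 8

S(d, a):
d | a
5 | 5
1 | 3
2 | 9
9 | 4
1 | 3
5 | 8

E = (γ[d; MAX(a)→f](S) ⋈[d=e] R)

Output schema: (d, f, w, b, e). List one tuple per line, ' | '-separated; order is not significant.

Subexpression sizes:
  S → 6
  γ[d; MAX(a)→f](S) → 4
  R → 6
  (γ[d; MAX(a)→f](S) ⋈[d=e] R) → 2

== RESULT ==
d | f | w | b | e
1 | 3 | s | 8 | 1
9 | 4 | p | 9 | 9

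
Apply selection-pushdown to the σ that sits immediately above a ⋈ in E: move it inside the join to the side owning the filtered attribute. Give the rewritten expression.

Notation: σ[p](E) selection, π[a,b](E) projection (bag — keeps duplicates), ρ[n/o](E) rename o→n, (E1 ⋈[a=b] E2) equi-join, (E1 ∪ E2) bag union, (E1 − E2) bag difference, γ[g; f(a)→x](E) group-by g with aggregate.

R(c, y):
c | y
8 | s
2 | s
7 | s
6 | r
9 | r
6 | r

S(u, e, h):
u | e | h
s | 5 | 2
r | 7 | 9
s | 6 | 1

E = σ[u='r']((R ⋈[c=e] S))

σ filters on u, owned by the right side.
E' = (R ⋈[c=e] σ[u='r'](S))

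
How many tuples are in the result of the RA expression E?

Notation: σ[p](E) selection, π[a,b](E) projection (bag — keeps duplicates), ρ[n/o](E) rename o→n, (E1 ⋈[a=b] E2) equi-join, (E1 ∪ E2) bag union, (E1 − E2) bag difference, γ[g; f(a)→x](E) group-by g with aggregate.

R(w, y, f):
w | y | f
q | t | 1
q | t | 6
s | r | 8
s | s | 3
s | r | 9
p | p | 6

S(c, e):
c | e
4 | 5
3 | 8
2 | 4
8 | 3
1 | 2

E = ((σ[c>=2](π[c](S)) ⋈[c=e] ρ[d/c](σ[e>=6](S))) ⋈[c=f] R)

Row counts bottom-up:
  S → 5
  π[c](S) → 5
  σ[c>=2](π[c](S)) → 4
  S → 5
  σ[e>=6](S) → 1
  ρ[d/c](σ[e>=6](S)) → 1
  (σ[c>=2](π[c](S)) ⋈[c=e] ρ[d/c](σ[e>=6](S))) → 1
  R → 6
  ((σ[c>=2](π[c](S)) ⋈[c=e] ρ[d/c](σ[e>=6](S))) ⋈[c=f] R) → 1

|E| = 1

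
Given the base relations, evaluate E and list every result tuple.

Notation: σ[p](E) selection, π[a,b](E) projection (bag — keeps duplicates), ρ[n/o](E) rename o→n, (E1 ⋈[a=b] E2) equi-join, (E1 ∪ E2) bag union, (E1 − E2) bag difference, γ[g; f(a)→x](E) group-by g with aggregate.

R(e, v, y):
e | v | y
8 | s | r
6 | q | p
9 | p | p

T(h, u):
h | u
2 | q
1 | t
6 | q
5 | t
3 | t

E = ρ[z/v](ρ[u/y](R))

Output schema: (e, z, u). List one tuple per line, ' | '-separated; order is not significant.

Per-node cardinality:
  R → 3
  ρ[u/y](R) → 3
  ρ[z/v](ρ[u/y](R)) → 3

== RESULT ==
e | z | u
6 | q | p
8 | s | r
9 | p | p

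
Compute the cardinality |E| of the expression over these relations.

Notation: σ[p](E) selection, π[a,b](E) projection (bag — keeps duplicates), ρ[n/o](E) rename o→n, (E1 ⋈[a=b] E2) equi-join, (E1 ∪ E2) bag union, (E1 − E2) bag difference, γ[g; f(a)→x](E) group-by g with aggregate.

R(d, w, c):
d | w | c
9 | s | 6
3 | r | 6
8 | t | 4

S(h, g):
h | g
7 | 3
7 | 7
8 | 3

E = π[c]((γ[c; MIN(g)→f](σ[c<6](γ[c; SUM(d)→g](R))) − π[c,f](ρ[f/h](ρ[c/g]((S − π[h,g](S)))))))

Per-node cardinality:
  R → 3
  γ[c; SUM(d)→g](R) → 2
  σ[c<6](γ[c; SUM(d)→g](R)) → 1
  γ[c; MIN(g)→f](σ[c<6](γ[c; SUM(d)→g](R))) → 1
  S → 3
  S → 3
  π[h,g](S) → 3
  (S − π[h,g](S)) → 0
  ρ[c/g]((S − π[h,g](S))) → 0
  ρ[f/h](ρ[c/g]((S − π[h,g](S)))) → 0
  π[c,f](ρ[f/h](ρ[c/g]((S − π[h,g](S))))) → 0
  (γ[c; MIN(g)→f](σ[c<6](γ[c; SUM(d)→g](R))) − π[c,f](ρ[f/h](ρ[c/g]((S − π[h,g](S)))))) → 1
  π[c]((γ[c; MIN(g)→f](σ[c<6](γ[c; SUM(d)→g](R))) − π[c,f](ρ[f/h](ρ[c/g]((S − π[h,g](S))))))) → 1

|E| = 1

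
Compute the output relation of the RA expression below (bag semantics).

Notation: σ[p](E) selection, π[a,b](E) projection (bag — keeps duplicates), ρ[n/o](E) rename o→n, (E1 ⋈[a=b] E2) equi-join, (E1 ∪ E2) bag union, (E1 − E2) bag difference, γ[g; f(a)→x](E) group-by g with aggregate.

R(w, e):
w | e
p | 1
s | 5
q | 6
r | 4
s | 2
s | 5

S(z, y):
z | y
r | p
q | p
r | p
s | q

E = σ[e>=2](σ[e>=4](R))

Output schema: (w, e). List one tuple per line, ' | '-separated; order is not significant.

Row counts bottom-up:
  R → 6
  σ[e>=4](R) → 4
  σ[e>=2](σ[e>=4](R)) → 4

== RESULT ==
w | e
q | 6
r | 4
s | 5
s | 5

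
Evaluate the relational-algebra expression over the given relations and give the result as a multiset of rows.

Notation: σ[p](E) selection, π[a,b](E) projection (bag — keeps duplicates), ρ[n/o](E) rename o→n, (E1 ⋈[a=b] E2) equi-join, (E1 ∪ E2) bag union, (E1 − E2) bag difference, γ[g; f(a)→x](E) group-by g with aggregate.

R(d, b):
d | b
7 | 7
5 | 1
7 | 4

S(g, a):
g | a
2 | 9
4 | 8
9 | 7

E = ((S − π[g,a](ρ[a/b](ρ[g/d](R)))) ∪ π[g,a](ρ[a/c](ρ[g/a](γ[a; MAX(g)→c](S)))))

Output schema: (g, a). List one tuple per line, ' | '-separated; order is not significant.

Stepwise |·|:
  S → 3
  R → 3
  ρ[g/d](R) → 3
  ρ[a/b](ρ[g/d](R)) → 3
  π[g,a](ρ[a/b](ρ[g/d](R))) → 3
  (S − π[g,a](ρ[a/b](ρ[g/d](R)))) → 3
  S → 3
  γ[a; MAX(g)→c](S) → 3
  ρ[g/a](γ[a; MAX(g)→c](S)) → 3
  ρ[a/c](ρ[g/a](γ[a; MAX(g)→c](S))) → 3
  π[g,a](ρ[a/c](ρ[g/a](γ[a; MAX(g)→c](S)))) → 3
  ((S − π[g,a](ρ[a/b](ρ[g/d](R)))) ∪ π[g,a](ρ[a/c](ρ[g/a](γ[a; MAX(g)→c](S))))) → 6

== RESULT ==
g | a
2 | 9
4 | 8
7 | 9
8 | 4
9 | 2
9 | 7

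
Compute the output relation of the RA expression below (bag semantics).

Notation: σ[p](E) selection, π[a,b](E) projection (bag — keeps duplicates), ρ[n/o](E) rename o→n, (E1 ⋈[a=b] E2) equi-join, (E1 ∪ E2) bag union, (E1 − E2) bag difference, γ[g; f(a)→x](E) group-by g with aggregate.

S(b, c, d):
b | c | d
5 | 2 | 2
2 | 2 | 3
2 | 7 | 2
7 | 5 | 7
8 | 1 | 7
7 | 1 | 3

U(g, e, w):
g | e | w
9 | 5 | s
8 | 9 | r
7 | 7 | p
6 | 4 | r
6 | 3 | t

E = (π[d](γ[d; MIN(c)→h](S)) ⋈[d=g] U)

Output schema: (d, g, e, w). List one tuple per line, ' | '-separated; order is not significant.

Per-node cardinality:
  S → 6
  γ[d; MIN(c)→h](S) → 3
  π[d](γ[d; MIN(c)→h](S)) → 3
  U → 5
  (π[d](γ[d; MIN(c)→h](S)) ⋈[d=g] U) → 1

== RESULT ==
d | g | e | w
7 | 7 | 7 | p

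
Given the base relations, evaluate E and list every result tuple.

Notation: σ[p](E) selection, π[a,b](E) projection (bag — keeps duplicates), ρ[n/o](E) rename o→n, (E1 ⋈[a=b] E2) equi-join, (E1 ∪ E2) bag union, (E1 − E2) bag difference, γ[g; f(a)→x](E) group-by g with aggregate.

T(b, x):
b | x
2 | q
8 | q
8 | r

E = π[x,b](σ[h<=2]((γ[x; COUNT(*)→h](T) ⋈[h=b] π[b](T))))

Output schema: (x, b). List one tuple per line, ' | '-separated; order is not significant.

Subexpression sizes:
  T → 3
  γ[x; COUNT(*)→h](T) → 2
  T → 3
  π[b](T) → 3
  (γ[x; COUNT(*)→h](T) ⋈[h=b] π[b](T)) → 1
  σ[h<=2]((γ[x; COUNT(*)→h](T) ⋈[h=b] π[b](T))) → 1
  π[x,b](σ[h<=2]((γ[x; COUNT(*)→h](T) ⋈[h=b] π[b](T)))) → 1

== RESULT ==
x | b
q | 2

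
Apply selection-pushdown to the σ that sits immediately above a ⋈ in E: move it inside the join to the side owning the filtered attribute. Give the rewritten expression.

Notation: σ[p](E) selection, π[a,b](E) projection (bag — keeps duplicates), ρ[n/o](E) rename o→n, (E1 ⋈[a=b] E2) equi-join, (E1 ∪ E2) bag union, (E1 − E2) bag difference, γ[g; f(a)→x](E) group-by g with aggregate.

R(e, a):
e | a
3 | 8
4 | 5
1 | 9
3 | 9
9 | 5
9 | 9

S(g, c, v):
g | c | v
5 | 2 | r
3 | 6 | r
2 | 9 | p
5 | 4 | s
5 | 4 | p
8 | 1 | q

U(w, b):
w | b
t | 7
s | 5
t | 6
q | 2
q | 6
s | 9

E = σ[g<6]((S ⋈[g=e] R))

σ filters on g, owned by the left side.
E' = (σ[g<6](S) ⋈[g=e] R)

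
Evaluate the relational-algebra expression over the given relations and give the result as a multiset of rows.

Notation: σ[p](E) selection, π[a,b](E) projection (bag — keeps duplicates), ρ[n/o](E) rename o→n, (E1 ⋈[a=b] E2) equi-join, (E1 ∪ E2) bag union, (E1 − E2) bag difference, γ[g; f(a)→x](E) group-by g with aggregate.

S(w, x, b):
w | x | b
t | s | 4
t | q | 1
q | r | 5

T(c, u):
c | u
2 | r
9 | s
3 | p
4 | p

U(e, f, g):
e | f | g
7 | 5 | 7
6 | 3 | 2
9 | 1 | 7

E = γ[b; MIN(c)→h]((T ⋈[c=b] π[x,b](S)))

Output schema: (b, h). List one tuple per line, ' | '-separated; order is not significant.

Subexpression sizes:
  T → 4
  S → 3
  π[x,b](S) → 3
  (T ⋈[c=b] π[x,b](S)) → 1
  γ[b; MIN(c)→h]((T ⋈[c=b] π[x,b](S))) → 1

== RESULT ==
b | h
4 | 4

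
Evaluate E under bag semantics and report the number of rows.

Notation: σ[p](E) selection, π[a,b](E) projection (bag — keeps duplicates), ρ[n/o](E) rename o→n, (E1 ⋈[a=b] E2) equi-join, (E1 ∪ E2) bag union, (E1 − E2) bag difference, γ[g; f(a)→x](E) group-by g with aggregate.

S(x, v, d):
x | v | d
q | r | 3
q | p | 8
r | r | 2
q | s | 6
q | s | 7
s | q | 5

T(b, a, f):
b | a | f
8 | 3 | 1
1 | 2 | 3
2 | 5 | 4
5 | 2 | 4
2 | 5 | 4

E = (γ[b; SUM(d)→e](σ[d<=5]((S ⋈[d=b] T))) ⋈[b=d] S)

Subexpression sizes:
  S → 6
  T → 5
  (S ⋈[d=b] T) → 4
  σ[d<=5]((S ⋈[d=b] T)) → 3
  γ[b; SUM(d)→e](σ[d<=5]((S ⋈[d=b] T))) → 2
  S → 6
  (γ[b; SUM(d)→e](σ[d<=5]((S ⋈[d=b] T))) ⋈[b=d] S) → 2

|E| = 2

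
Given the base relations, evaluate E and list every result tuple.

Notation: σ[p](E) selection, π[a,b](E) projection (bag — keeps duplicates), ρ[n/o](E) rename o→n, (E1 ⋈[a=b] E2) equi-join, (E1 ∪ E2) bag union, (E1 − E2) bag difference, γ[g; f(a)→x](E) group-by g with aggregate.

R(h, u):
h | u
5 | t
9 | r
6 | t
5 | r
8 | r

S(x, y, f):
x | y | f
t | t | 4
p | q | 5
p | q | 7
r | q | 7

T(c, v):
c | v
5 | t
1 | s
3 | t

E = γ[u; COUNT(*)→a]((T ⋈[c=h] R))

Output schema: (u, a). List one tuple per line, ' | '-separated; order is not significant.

Row counts bottom-up:
  T → 3
  R → 5
  (T ⋈[c=h] R) → 2
  γ[u; COUNT(*)→a]((T ⋈[c=h] R)) → 2

== RESULT ==
u | a
r | 1
t | 1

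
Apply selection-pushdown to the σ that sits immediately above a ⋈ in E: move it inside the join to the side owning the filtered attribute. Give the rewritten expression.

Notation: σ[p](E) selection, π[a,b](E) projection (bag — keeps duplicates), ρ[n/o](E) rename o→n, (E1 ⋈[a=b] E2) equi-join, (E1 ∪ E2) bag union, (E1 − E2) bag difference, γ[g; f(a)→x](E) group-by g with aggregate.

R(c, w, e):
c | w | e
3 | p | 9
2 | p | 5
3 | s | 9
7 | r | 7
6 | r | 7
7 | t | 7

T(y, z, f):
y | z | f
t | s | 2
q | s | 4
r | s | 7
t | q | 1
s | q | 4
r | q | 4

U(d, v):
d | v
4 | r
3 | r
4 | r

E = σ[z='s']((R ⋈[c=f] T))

σ filters on z, owned by the right side.
E' = (R ⋈[c=f] σ[z='s'](T))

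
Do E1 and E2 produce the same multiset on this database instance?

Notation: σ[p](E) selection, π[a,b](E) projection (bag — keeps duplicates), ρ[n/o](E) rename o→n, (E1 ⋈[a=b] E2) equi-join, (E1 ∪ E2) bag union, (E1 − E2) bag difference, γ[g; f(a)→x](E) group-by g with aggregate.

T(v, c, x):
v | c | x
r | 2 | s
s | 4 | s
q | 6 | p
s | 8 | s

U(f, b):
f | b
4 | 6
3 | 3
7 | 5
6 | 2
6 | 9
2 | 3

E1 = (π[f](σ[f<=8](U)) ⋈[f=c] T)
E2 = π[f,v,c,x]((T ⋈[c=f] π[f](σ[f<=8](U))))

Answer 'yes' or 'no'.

E1 row counts bottom-up:
  U → 6
  σ[f<=8](U) → 6
  π[f](σ[f<=8](U)) → 6
  T → 4
  (π[f](σ[f<=8](U)) ⋈[f=c] T) → 4
E2 row counts bottom-up:
  T → 4
  U → 6
  σ[f<=8](U) → 6
  π[f](σ[f<=8](U)) → 6
  (T ⋈[c=f] π[f](σ[f<=8](U))) → 4
  π[f,v,c,x]((T ⋈[c=f] π[f](σ[f<=8](U)))) → 4

E1 and E2 produce the same multiset:
f | v | c | x
2 | r | 2 | s
4 | s | 4 | s
6 | q | 6 | p
6 | q | 6 | p

yes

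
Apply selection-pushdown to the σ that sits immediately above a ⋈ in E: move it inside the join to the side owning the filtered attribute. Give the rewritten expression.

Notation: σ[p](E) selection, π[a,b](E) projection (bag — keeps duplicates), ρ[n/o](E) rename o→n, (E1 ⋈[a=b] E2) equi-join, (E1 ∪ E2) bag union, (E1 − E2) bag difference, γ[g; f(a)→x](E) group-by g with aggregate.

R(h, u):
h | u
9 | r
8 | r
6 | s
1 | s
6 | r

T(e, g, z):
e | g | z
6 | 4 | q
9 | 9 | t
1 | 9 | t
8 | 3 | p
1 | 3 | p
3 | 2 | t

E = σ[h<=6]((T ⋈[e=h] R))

σ filters on h, owned by the right side.
E' = (T ⋈[e=h] σ[h<=6](R))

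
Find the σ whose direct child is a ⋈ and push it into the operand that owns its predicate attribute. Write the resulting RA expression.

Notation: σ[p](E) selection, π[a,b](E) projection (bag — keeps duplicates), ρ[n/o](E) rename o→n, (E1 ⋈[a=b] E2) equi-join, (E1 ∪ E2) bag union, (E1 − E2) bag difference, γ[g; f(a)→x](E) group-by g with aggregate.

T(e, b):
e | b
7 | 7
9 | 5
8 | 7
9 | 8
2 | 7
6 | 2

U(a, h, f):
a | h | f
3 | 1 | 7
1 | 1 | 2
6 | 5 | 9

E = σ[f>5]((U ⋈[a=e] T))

σ filters on f, owned by the left side.
E' = (σ[f>5](U) ⋈[a=e] T)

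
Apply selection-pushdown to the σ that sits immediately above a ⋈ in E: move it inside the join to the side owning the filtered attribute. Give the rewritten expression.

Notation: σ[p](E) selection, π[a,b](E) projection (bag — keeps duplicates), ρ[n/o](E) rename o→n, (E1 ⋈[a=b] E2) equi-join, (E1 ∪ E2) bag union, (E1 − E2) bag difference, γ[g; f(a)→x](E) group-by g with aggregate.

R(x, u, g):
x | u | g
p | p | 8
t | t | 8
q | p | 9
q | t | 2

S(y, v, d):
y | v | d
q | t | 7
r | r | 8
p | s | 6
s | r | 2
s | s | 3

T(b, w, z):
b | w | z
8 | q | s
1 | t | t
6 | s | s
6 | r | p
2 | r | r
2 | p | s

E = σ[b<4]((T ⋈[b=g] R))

σ filters on b, owned by the left side.
E' = (σ[b<4](T) ⋈[b=g] R)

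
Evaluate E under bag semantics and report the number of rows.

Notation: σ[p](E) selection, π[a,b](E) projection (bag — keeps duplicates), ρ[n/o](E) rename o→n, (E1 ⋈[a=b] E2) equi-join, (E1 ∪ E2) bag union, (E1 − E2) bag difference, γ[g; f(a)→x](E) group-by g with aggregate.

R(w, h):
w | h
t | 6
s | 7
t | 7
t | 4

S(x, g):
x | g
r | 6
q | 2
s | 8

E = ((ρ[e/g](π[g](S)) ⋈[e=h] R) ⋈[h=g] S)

Per-node cardinality:
  S → 3
  π[g](S) → 3
  ρ[e/g](π[g](S)) → 3
  R → 4
  (ρ[e/g](π[g](S)) ⋈[e=h] R) → 1
  S → 3
  ((ρ[e/g](π[g](S)) ⋈[e=h] R) ⋈[h=g] S) → 1

|E| = 1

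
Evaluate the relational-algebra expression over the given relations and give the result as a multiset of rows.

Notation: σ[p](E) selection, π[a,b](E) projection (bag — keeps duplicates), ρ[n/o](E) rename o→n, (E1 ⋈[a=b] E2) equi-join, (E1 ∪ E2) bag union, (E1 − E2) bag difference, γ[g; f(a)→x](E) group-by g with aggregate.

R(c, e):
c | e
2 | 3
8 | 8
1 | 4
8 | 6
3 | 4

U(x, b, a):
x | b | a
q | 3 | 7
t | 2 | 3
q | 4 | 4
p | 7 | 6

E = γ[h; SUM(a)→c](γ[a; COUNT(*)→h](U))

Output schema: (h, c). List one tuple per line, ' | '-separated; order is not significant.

Subexpression sizes:
  U → 4
  γ[a; COUNT(*)→h](U) → 4
  γ[h; SUM(a)→c](γ[a; COUNT(*)→h](U)) → 1

== RESULT ==
h | c
1 | 20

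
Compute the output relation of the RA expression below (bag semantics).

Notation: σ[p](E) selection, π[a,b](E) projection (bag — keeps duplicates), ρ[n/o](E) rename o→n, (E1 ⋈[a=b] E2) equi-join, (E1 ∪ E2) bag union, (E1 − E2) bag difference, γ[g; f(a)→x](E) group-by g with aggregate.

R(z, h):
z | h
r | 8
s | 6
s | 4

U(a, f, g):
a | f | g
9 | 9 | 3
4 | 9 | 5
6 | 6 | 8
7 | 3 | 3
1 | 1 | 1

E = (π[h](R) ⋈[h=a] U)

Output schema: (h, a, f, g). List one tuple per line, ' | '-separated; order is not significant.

Per-node cardinality:
  R → 3
  π[h](R) → 3
  U → 5
  (π[h](R) ⋈[h=a] U) → 2

== RESULT ==
h | a | f | g
4 | 4 | 9 | 5
6 | 6 | 6 | 8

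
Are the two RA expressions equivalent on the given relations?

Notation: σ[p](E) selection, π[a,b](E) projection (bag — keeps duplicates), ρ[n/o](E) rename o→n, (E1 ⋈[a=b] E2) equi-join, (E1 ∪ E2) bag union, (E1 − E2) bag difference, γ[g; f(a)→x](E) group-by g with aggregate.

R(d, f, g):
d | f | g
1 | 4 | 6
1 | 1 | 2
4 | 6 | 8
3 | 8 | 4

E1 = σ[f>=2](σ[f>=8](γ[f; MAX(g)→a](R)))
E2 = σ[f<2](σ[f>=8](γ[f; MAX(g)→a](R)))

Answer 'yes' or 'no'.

E1 subexpression sizes:
  R → 4
  γ[f; MAX(g)→a](R) → 4
  σ[f>=8](γ[f; MAX(g)→a](R)) → 1
  σ[f>=2](σ[f>=8](γ[f; MAX(g)→a](R))) → 1
E2 subexpression sizes:
  R → 4
  γ[f; MAX(g)→a](R) → 4
  σ[f>=8](γ[f; MAX(g)→a](R)) → 1
  σ[f<2](σ[f>=8](γ[f; MAX(g)→a](R))) → 0

E1 result:
f | a
8 | 4
E2 result:
f | a
(0 rows)
Witness: (8, 4) appears 1× in E1 but 0× in E2.

no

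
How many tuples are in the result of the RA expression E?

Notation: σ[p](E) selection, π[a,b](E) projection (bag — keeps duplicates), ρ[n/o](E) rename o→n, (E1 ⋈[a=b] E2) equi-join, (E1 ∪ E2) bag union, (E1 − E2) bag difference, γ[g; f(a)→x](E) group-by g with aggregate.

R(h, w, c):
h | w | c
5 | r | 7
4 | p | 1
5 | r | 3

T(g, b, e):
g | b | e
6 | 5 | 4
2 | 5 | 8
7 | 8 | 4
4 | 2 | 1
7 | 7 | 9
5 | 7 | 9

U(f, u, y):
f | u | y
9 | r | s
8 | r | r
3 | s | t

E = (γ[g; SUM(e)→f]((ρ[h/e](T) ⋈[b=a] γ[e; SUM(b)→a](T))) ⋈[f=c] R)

Per-node cardinality:
  T → 6
  ρ[h/e](T) → 6
  T → 6
  γ[e; SUM(b)→a](T) → 4
  (ρ[h/e](T) ⋈[b=a] γ[e; SUM(b)→a](T)) → 3
  γ[g; SUM(e)→f]((ρ[h/e](T) ⋈[b=a] γ[e; SUM(b)→a](T))) → 3
  R → 3
  (γ[g; SUM(e)→f]((ρ[h/e](T) ⋈[b=a] γ[e; SUM(b)→a](T))) ⋈[f=c] R) → 1

|E| = 1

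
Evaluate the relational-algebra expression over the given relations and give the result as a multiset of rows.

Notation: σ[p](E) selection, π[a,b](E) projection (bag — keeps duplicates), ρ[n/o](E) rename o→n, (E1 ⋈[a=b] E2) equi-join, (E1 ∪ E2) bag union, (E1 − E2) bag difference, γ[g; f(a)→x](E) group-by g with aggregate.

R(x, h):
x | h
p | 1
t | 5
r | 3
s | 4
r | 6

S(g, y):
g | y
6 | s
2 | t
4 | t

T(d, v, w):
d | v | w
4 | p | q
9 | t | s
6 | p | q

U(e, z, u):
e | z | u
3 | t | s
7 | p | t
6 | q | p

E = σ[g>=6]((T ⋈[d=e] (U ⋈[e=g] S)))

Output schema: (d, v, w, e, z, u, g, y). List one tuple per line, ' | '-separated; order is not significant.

Per-node cardinality:
  T → 3
  U → 3
  S → 3
  (U ⋈[e=g] S) → 1
  (T ⋈[d=e] (U ⋈[e=g] S)) → 1
  σ[g>=6]((T ⋈[d=e] (U ⋈[e=g] S))) → 1

== RESULT ==
d | v | w | e | z | u | g | y
6 | p | q | 6 | q | p | 6 | s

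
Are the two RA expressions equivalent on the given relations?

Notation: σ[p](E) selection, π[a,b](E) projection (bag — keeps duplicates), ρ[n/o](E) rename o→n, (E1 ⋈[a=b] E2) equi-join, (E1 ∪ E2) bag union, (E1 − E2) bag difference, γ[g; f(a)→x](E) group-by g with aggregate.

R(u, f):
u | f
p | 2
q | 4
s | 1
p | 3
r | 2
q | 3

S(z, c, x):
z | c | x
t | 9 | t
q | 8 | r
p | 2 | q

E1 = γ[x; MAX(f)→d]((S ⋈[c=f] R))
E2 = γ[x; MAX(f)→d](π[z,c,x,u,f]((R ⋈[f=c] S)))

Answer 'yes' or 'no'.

E1 per-node cardinality:
  S → 3
  R → 6
  (S ⋈[c=f] R) → 2
  γ[x; MAX(f)→d]((S ⋈[c=f] R)) → 1
E2 per-node cardinality:
  R → 6
  S → 3
  (R ⋈[f=c] S) → 2
  π[z,c,x,u,f]((R ⋈[f=c] S)) → 2
  γ[x; MAX(f)→d](π[z,c,x,u,f]((R ⋈[f=c] S))) → 1

E1 and E2 produce the same multiset:
x | d
q | 2

yes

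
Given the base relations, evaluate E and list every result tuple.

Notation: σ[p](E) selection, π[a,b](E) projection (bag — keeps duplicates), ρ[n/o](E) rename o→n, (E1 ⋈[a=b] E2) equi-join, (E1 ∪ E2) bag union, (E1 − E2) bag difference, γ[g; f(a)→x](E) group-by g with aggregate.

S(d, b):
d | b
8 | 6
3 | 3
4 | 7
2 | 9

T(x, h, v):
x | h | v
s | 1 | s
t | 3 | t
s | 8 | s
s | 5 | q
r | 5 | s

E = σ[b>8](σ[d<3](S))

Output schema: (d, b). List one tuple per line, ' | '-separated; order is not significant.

Stepwise |·|:
  S → 4
  σ[d<3](S) → 1
  σ[b>8](σ[d<3](S)) → 1

== RESULT ==
d | b
2 | 9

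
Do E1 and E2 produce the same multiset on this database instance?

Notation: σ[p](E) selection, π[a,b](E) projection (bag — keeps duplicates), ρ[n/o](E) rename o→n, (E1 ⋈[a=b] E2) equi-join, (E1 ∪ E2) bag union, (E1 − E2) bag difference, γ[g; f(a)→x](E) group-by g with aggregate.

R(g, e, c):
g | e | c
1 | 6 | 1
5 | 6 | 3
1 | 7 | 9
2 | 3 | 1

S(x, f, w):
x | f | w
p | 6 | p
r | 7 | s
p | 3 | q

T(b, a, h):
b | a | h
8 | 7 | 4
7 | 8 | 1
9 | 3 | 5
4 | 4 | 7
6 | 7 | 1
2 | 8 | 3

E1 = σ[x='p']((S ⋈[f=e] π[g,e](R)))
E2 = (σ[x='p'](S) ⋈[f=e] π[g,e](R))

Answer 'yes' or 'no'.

E1 per-node cardinality:
  S → 3
  R → 4
  π[g,e](R) → 4
  (S ⋈[f=e] π[g,e](R)) → 4
  σ[x='p']((S ⋈[f=e] π[g,e](R))) → 3
E2 per-node cardinality:
  S → 3
  σ[x='p'](S) → 2
  R → 4
  π[g,e](R) → 4
  (σ[x='p'](S) ⋈[f=e] π[g,e](R)) → 3

E1 and E2 produce the same multiset:
x | f | w | g | e
p | 3 | q | 2 | 3
p | 6 | p | 1 | 6
p | 6 | p | 5 | 6

yes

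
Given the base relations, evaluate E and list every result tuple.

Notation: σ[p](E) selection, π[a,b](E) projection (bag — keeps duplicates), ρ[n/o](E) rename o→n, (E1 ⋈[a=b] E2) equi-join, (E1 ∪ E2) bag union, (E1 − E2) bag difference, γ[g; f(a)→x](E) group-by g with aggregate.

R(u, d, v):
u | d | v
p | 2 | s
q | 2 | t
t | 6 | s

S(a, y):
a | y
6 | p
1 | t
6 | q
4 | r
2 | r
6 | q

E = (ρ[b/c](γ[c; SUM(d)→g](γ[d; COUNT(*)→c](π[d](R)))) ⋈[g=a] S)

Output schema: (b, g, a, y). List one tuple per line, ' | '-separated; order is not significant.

Subexpression sizes:
  R → 3
  π[d](R) → 3
  γ[d; COUNT(*)→c](π[d](R)) → 2
  γ[c; SUM(d)→g](γ[d; COUNT(*)→c](π[d](R))) → 2
  ρ[b/c](γ[c; SUM(d)→g](γ[d; COUNT(*)→c](π[d](R)))) → 2
  S → 6
  (ρ[b/c](γ[c; SUM(d)→g](γ[d; COUNT(*)→c](π[d](R)))) ⋈[g=a] S) → 4

== RESULT ==
b | g | a | y
1 | 6 | 6 | p
1 | 6 | 6 | q
1 | 6 | 6 | q
2 | 2 | 2 | r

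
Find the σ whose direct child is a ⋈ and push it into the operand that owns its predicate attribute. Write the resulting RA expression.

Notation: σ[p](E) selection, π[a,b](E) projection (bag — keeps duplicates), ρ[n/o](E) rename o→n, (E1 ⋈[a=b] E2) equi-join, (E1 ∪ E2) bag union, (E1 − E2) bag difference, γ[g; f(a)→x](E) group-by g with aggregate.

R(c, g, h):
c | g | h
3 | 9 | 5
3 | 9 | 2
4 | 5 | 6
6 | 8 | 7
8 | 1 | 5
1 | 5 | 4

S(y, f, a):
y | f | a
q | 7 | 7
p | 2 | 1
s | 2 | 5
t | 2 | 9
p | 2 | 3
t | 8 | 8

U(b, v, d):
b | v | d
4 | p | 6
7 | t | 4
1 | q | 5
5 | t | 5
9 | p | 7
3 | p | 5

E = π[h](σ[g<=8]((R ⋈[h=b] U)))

σ filters on g, owned by the left side.
E' = π[h]((σ[g<=8](R) ⋈[h=b] U))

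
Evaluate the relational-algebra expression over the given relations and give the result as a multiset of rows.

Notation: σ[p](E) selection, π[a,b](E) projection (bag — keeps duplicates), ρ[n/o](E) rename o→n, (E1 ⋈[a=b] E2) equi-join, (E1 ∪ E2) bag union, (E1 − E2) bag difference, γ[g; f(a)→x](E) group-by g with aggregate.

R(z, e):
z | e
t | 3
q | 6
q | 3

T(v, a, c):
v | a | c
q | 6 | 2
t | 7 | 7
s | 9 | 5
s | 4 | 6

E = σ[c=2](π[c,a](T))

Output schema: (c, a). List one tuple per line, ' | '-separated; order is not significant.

Stepwise |·|:
  T → 4
  π[c,a](T) → 4
  σ[c=2](π[c,a](T)) → 1

== RESULT ==
c | a
2 | 6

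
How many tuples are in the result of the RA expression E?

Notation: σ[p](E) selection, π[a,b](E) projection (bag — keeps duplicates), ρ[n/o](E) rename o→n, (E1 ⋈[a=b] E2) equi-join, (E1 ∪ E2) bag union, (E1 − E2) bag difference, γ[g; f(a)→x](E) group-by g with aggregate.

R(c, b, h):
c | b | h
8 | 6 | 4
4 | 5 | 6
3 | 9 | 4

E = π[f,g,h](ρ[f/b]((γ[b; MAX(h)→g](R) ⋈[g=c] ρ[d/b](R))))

Per-node cardinality:
  R → 3
  γ[b; MAX(h)→g](R) → 3
  R → 3
  ρ[d/b](R) → 3
  (γ[b; MAX(h)→g](R) ⋈[g=c] ρ[d/b](R)) → 2
  ρ[f/b]((γ[b; MAX(h)→g](R) ⋈[g=c] ρ[d/b](R))) → 2
  π[f,g,h](ρ[f/b]((γ[b; MAX(h)→g](R) ⋈[g=c] ρ[d/b](R)))) → 2

|E| = 2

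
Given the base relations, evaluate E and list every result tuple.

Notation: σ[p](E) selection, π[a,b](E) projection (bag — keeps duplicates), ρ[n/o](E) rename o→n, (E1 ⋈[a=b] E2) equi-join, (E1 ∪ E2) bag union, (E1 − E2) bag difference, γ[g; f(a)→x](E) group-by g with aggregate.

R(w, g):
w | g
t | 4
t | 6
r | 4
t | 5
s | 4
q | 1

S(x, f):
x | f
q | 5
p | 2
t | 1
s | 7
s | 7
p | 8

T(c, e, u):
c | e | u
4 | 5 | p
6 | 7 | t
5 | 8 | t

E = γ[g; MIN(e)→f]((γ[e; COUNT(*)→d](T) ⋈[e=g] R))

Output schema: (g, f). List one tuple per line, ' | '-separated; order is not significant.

Per-node cardinality:
  T → 3
  γ[e; COUNT(*)→d](T) → 3
  R → 6
  (γ[e; COUNT(*)→d](T) ⋈[e=g] R) → 1
  γ[g; MIN(e)→f]((γ[e; COUNT(*)→d](T) ⋈[e=g] R)) → 1

== RESULT ==
g | f
5 | 5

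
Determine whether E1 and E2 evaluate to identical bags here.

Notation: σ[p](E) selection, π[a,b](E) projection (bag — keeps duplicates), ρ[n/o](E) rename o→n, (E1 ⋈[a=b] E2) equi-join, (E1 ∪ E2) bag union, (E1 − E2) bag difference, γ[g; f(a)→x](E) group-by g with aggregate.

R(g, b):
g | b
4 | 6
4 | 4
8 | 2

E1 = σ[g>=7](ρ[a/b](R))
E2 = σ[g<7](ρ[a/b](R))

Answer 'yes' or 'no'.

E1 stepwise |·|:
  R → 3
  ρ[a/b](R) → 3
  σ[g>=7](ρ[a/b](R)) → 1
E2 stepwise |·|:
  R → 3
  ρ[a/b](R) → 3
  σ[g<7](ρ[a/b](R)) → 2

E1 result:
g | a
8 | 2
E2 result:
g | a
4 | 4
4 | 6
Witness: (4, 4) appears 0× in E1 but 1× in E2.

no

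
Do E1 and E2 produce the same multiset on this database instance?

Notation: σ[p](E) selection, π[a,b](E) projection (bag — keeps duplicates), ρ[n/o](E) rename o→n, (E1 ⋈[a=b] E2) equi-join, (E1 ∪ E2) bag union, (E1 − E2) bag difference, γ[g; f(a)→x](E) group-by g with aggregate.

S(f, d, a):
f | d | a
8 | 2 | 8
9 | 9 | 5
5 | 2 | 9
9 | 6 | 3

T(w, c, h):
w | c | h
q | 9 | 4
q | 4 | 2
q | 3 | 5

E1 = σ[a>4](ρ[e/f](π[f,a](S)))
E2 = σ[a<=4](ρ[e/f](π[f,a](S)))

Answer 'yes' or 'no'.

E1 stepwise |·|:
  S → 4
  π[f,a](S) → 4
  ρ[e/f](π[f,a](S)) → 4
  σ[a>4](ρ[e/f](π[f,a](S))) → 3
E2 stepwise |·|:
  S → 4
  π[f,a](S) → 4
  ρ[e/f](π[f,a](S)) → 4
  σ[a<=4](ρ[e/f](π[f,a](S))) → 1

E1 result:
e | a
5 | 9
8 | 8
9 | 5
E2 result:
e | a
9 | 3
Witness: (8, 8) appears 1× in E1 but 0× in E2.

no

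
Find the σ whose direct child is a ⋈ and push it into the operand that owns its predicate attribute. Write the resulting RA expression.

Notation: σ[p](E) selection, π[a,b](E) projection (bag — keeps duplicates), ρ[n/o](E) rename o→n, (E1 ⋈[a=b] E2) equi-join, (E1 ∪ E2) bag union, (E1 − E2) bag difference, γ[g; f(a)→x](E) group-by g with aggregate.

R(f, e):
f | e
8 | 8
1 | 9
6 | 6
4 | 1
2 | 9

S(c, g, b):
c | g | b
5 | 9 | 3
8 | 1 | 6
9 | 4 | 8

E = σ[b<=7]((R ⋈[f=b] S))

σ filters on b, owned by the right side.
E' = (R ⋈[f=b] σ[b<=7](S))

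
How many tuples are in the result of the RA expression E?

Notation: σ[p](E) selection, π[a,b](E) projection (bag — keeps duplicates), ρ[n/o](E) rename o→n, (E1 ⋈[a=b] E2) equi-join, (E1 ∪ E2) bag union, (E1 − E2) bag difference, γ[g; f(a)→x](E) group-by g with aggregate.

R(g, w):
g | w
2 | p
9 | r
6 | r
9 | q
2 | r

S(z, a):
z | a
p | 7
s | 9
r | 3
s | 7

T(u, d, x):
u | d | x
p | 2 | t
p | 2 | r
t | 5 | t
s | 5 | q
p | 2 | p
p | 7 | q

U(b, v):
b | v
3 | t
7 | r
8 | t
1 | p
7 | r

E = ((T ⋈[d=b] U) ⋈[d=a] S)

Row counts bottom-up:
  T → 6
  U → 5
  (T ⋈[d=b] U) → 2
  S → 4
  ((T ⋈[d=b] U) ⋈[d=a] S) → 4

|E| = 4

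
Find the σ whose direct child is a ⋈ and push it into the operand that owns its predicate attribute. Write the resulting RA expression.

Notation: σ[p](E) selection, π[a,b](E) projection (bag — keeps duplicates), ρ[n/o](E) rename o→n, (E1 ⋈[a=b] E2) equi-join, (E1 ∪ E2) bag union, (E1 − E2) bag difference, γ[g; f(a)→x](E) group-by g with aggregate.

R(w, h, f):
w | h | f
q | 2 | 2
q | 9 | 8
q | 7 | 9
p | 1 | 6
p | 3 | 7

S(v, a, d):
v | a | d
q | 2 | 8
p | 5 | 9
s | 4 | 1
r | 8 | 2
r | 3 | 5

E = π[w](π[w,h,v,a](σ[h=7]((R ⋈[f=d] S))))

σ filters on h, owned by the left side.
E' = π[w](π[w,h,v,a]((σ[h=7](R) ⋈[f=d] S)))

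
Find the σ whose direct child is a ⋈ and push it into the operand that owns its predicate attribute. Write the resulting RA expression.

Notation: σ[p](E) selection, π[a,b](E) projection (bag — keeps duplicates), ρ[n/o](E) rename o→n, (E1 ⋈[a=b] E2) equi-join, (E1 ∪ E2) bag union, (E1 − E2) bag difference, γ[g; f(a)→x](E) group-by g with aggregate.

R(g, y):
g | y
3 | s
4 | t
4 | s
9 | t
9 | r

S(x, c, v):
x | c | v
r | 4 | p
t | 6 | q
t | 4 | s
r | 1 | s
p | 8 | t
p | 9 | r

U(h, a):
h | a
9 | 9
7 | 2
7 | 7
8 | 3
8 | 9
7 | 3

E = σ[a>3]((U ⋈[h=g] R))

σ filters on a, owned by the left side.
E' = (σ[a>3](U) ⋈[h=g] R)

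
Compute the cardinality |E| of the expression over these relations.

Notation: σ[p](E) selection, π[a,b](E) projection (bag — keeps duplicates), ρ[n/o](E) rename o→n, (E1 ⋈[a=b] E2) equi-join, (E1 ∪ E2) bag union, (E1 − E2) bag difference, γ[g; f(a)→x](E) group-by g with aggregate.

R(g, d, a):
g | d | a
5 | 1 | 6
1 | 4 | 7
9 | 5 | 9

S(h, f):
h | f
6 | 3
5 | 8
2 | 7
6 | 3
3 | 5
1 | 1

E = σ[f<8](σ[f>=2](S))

Row counts bottom-up:
  S → 6
  σ[f>=2](S) → 5
  σ[f<8](σ[f>=2](S)) → 4

|E| = 4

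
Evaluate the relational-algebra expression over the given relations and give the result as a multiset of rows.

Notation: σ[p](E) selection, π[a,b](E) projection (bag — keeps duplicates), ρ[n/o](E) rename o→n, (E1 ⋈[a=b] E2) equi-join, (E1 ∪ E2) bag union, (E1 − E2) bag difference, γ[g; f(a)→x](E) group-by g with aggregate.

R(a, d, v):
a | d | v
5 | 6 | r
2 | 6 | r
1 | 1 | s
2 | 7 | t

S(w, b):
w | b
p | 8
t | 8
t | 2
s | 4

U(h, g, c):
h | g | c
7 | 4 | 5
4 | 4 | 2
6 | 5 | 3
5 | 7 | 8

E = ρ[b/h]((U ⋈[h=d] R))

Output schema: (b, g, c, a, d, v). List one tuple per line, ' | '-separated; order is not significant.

Subexpression sizes:
  U → 4
  R → 4
  (U ⋈[h=d] R) → 3
  ρ[b/h]((U ⋈[h=d] R)) → 3

== RESULT ==
b | g | c | a | d | v
6 | 5 | 3 | 2 | 6 | r
6 | 5 | 3 | 5 | 6 | r
7 | 4 | 5 | 2 | 7 | t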